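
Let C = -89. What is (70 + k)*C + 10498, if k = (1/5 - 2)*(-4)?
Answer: 18136/5 ≈ 3627.2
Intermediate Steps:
k = 36/5 (k = (⅕ - 2)*(-4) = -9/5*(-4) = 36/5 ≈ 7.2000)
(70 + k)*C + 10498 = (70 + 36/5)*(-89) + 10498 = (386/5)*(-89) + 10498 = -34354/5 + 10498 = 18136/5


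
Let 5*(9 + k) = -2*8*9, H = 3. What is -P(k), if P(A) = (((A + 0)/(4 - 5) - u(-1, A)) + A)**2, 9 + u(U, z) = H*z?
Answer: -374544/25 ≈ -14982.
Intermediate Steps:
k = -189/5 (k = -9 + (-2*8*9)/5 = -9 + (-16*9)/5 = -9 + (1/5)*(-144) = -9 - 144/5 = -189/5 ≈ -37.800)
u(U, z) = -9 + 3*z
P(A) = (9 - 3*A)**2 (P(A) = (((A + 0)/(4 - 5) - (-9 + 3*A)) + A)**2 = ((A/(-1) + (9 - 3*A)) + A)**2 = ((A*(-1) + (9 - 3*A)) + A)**2 = ((-A + (9 - 3*A)) + A)**2 = ((9 - 4*A) + A)**2 = (9 - 3*A)**2)
-P(k) = -9*(-3 - 189/5)**2 = -9*(-204/5)**2 = -9*41616/25 = -1*374544/25 = -374544/25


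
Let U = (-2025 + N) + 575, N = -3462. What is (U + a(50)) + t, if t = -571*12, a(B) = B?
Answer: -11714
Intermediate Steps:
U = -4912 (U = (-2025 - 3462) + 575 = -5487 + 575 = -4912)
t = -6852
(U + a(50)) + t = (-4912 + 50) - 6852 = -4862 - 6852 = -11714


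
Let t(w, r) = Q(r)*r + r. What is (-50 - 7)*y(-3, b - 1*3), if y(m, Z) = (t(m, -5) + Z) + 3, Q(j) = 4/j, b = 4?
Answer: -171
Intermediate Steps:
t(w, r) = 4 + r (t(w, r) = (4/r)*r + r = 4 + r)
y(m, Z) = 2 + Z (y(m, Z) = ((4 - 5) + Z) + 3 = (-1 + Z) + 3 = 2 + Z)
(-50 - 7)*y(-3, b - 1*3) = (-50 - 7)*(2 + (4 - 1*3)) = -57*(2 + (4 - 3)) = -57*(2 + 1) = -57*3 = -171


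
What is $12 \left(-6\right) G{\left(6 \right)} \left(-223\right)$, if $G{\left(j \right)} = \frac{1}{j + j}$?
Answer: $1338$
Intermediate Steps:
$G{\left(j \right)} = \frac{1}{2 j}$
$12 \left(-6\right) G{\left(6 \right)} \left(-223\right) = 12 \left(-6\right) \frac{1}{2 \cdot 6} \left(-223\right) = - 72 \cdot \frac{1}{2} \cdot \frac{1}{6} \left(-223\right) = \left(-72\right) \frac{1}{12} \left(-223\right) = \left(-6\right) \left(-223\right) = 1338$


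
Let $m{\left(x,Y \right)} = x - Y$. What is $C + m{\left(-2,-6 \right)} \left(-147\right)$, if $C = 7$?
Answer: $-581$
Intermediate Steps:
$C + m{\left(-2,-6 \right)} \left(-147\right) = 7 + \left(-2 - -6\right) \left(-147\right) = 7 + \left(-2 + 6\right) \left(-147\right) = 7 + 4 \left(-147\right) = 7 - 588 = -581$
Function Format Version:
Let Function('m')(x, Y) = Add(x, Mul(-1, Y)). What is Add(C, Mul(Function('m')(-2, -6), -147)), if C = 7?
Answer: -581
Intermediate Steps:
Add(C, Mul(Function('m')(-2, -6), -147)) = Add(7, Mul(Add(-2, Mul(-1, -6)), -147)) = Add(7, Mul(Add(-2, 6), -147)) = Add(7, Mul(4, -147)) = Add(7, -588) = -581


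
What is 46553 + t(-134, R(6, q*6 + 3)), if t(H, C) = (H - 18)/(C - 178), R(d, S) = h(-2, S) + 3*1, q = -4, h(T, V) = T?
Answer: 8240033/177 ≈ 46554.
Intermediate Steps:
R(d, S) = 1 (R(d, S) = -2 + 3*1 = -2 + 3 = 1)
t(H, C) = (-18 + H)/(-178 + C)
46553 + t(-134, R(6, q*6 + 3)) = 46553 + (-18 - 134)/(-178 + 1) = 46553 - 152/(-177) = 46553 - 1/177*(-152) = 46553 + 152/177 = 8240033/177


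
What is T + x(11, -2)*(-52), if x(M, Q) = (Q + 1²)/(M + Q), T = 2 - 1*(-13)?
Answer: 187/9 ≈ 20.778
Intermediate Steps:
T = 15 (T = 2 + 13 = 15)
x(M, Q) = (1 + Q)/(M + Q) (x(M, Q) = (Q + 1)/(M + Q) = (1 + Q)/(M + Q))
T + x(11, -2)*(-52) = 15 + ((1 - 2)/(11 - 2))*(-52) = 15 + (-1/9)*(-52) = 15 + ((⅑)*(-1))*(-52) = 15 - ⅑*(-52) = 15 + 52/9 = 187/9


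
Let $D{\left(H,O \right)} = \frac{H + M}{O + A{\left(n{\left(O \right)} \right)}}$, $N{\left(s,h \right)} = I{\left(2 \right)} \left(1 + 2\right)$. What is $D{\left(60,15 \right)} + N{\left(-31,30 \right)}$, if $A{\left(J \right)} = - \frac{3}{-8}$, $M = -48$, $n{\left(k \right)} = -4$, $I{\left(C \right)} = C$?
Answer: $\frac{278}{41} \approx 6.7805$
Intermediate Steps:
$N{\left(s,h \right)} = 6$ ($N{\left(s,h \right)} = 2 \left(1 + 2\right) = 2 \cdot 3 = 6$)
$A{\left(J \right)} = \frac{3}{8}$ ($A{\left(J \right)} = \left(-3\right) \left(- \frac{1}{8}\right) = \frac{3}{8}$)
$D{\left(H,O \right)} = \frac{-48 + H}{\frac{3}{8} + O}$ ($D{\left(H,O \right)} = \frac{H - 48}{O + \frac{3}{8}} = \frac{-48 + H}{\frac{3}{8} + O}$)
$D{\left(60,15 \right)} + N{\left(-31,30 \right)} = \frac{8 \left(-48 + 60\right)}{3 + 8 \cdot 15} + 6 = 8 \frac{1}{3 + 120} \cdot 12 + 6 = 8 \cdot \frac{1}{123} \cdot 12 + 6 = \frac{32}{41} + 6 = \frac{278}{41}$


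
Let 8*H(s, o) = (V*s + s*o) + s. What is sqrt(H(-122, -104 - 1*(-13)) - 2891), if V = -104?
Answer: 3*sqrt(30)/2 ≈ 8.2158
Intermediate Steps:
H(s, o) = -103*s/8 + o*s/8 (H(s, o) = ((-104*s + s*o) + s)/8 = ((-104*s + o*s) + s)/8 = (-103*s + o*s)/8 = -103*s/8 + o*s/8)
sqrt(H(-122, -104 - 1*(-13)) - 2891) = sqrt((1/8)*(-122)*(-103 + (-104 - 1*(-13))) - 2891) = sqrt((1/8)*(-122)*(-103 + (-104 + 13)) - 2891) = sqrt((1/8)*(-122)*(-103 - 91) - 2891) = sqrt((1/8)*(-122)*(-194) - 2891) = sqrt(5917/2 - 2891) = sqrt(135/2) = 3*sqrt(30)/2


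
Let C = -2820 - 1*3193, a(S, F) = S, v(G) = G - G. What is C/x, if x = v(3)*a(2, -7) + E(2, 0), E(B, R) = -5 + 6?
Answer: -6013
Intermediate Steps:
v(G) = 0
E(B, R) = 1
C = -6013 (C = -2820 - 3193 = -6013)
x = 1 (x = 0*2 + 1 = 0 + 1 = 1)
C/x = -6013/1 = -6013*1 = -6013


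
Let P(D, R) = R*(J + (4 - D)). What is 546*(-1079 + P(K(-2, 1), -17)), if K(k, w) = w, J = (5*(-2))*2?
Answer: -431340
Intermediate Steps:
J = -20 (J = -10*2 = -20)
P(D, R) = R*(-16 - D) (P(D, R) = R*(-20 + (4 - D)) = R*(-16 - D))
546*(-1079 + P(K(-2, 1), -17)) = 546*(-1079 - 1*(-17)*(16 + 1)) = 546*(-1079 - 1*(-17)*17) = 546*(-1079 + 289) = 546*(-790) = -431340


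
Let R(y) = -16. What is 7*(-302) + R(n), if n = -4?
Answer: -2130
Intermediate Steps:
7*(-302) + R(n) = 7*(-302) - 16 = -2114 - 16 = -2130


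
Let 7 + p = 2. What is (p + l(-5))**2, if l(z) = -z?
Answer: 0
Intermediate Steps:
p = -5 (p = -7 + 2 = -5)
(p + l(-5))**2 = (-5 - 1*(-5))**2 = (-5 + 5)**2 = 0**2 = 0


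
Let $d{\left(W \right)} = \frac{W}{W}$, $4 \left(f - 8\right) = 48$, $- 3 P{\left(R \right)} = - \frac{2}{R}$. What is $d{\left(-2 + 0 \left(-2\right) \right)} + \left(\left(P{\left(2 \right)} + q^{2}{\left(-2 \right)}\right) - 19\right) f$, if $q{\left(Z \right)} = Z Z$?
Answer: $- \frac{157}{3} \approx -52.333$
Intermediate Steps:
$P{\left(R \right)} = \frac{2}{3 R}$ ($P{\left(R \right)} = - \frac{\left(-2\right) \frac{1}{R}}{3} = \frac{2}{3 R}$)
$q{\left(Z \right)} = Z^{2}$
$f = 20$ ($f = 8 + \frac{1}{4} \cdot 48 = 8 + 12 = 20$)
$d{\left(W \right)} = 1$
$d{\left(-2 + 0 \left(-2\right) \right)} + \left(\left(P{\left(2 \right)} + q^{2}{\left(-2 \right)}\right) - 19\right) f = 1 + \left(\left(\frac{2}{3 \cdot 2} + \left(\left(-2\right)^{2}\right)^{2}\right) - 19\right) 20 = 1 + \left(\left(\frac{2}{3} \cdot \frac{1}{2} + 4^{2}\right) - 19\right) 20 = 1 + \left(\left(\frac{1}{3} + 16\right) - 19\right) 20 = 1 + \left(\frac{49}{3} - 19\right) 20 = 1 - \frac{160}{3} = - \frac{157}{3}$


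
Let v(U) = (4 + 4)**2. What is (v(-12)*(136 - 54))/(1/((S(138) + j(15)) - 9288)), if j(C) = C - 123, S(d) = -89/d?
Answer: -3402637888/69 ≈ -4.9314e+7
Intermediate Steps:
v(U) = 64 (v(U) = 8**2 = 64)
j(C) = -123 + C
(v(-12)*(136 - 54))/(1/((S(138) + j(15)) - 9288)) = (64*(136 - 54))/(1/((-89/138 + (-123 + 15)) - 9288)) = (64*82)/(1/((-89*1/138 - 108) - 9288)) = 5248/(1/((-89/138 - 108) - 9288)) = 5248/(1/(-14993/138 - 9288)) = 5248/(1/(-1296737/138)) = 5248/(-138/1296737) = 5248*(-1296737/138) = -3402637888/69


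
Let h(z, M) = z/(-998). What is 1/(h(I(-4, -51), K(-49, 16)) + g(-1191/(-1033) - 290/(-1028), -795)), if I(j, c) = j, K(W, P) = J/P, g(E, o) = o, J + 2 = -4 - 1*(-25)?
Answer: -499/396703 ≈ -0.0012579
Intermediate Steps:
J = 19 (J = -2 + (-4 - 1*(-25)) = -2 + (-4 + 25) = -2 + 21 = 19)
K(W, P) = 19/P
h(z, M) = -z/998 (h(z, M) = z*(-1/998) = -z/998)
1/(h(I(-4, -51), K(-49, 16)) + g(-1191/(-1033) - 290/(-1028), -795)) = 1/(-1/998*(-4) - 795) = 1/(2/499 - 795) = 1/(-396703/499) = -499/396703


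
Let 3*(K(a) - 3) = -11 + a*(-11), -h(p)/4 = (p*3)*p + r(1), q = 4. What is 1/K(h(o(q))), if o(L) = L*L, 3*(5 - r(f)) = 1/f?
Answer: 9/101986 ≈ 8.8247e-5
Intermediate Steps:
r(f) = 5 - 1/(3*f)
o(L) = L²
h(p) = -56/3 - 12*p² (h(p) = -4*((p*3)*p + (5 - ⅓/1)) = -4*((3*p)*p + (5 - ⅓*1)) = -4*(3*p² + (5 - ⅓)) = -4*(3*p² + 14/3) = -4*(14/3 + 3*p²) = -56/3 - 12*p²)
K(a) = -⅔ - 11*a/3 (K(a) = 3 + (-11 + a*(-11))/3 = 3 + (-11 - 11*a)/3 = 3 + (-11/3 - 11*a/3) = -⅔ - 11*a/3)
1/K(h(o(q))) = 1/(-⅔ - 11*(-56/3 - 12*(4²)²)/3) = 1/(-⅔ - 11*(-56/3 - 12*16²)/3) = 1/(-⅔ - 11*(-56/3 - 12*256)/3) = 1/(-⅔ - 11*(-56/3 - 3072)/3) = 1/(-⅔ - 11/3*(-9272/3)) = 1/(-⅔ + 101992/9) = 1/(101986/9) = 9/101986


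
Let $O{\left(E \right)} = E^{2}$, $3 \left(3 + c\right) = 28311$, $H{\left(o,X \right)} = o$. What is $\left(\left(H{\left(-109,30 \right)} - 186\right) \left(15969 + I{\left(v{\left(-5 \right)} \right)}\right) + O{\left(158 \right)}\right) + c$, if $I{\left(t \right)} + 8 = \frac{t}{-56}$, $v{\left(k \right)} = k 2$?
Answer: $- \frac{130876191}{28} \approx -4.6742 \cdot 10^{6}$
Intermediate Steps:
$v{\left(k \right)} = 2 k$
$I{\left(t \right)} = -8 - \frac{t}{56}$ ($I{\left(t \right)} = -8 + \frac{t}{-56} = -8 + t \left(- \frac{1}{56}\right) = -8 - \frac{t}{56}$)
$c = 9434$ ($c = -3 + \frac{1}{3} \cdot 28311 = -3 + 9437 = 9434$)
$\left(\left(H{\left(-109,30 \right)} - 186\right) \left(15969 + I{\left(v{\left(-5 \right)} \right)}\right) + O{\left(158 \right)}\right) + c = \left(\left(-109 - 186\right) \left(15969 - \left(8 + \frac{2 \left(-5\right)}{56}\right)\right) + 158^{2}\right) + 9434 = \left(- 295 \left(15969 - \frac{219}{28}\right) + 24964\right) + 9434 = \left(\left(-295\right) \frac{446913}{28} + 24964\right) + 9434 = \left(- \frac{131839335}{28} + 24964\right) + 9434 = - \frac{131140343}{28} + 9434 = - \frac{130876191}{28}$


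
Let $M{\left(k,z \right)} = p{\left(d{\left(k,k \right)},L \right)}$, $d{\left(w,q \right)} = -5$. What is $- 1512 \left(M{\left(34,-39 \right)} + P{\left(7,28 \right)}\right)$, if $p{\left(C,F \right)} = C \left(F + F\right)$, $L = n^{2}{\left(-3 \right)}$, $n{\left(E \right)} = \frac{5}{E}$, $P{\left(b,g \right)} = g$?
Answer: $-336$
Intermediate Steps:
$L = \frac{25}{9}$ ($L = \left(\frac{5}{-3}\right)^{2} = \left(5 \left(- \frac{1}{3}\right)\right)^{2} = \left(- \frac{5}{3}\right)^{2} = \frac{25}{9} \approx 2.7778$)
$p{\left(C,F \right)} = 2 C F$ ($p{\left(C,F \right)} = C 2 F = 2 C F$)
$M{\left(k,z \right)} = - \frac{250}{9}$ ($M{\left(k,z \right)} = 2 \left(-5\right) \frac{25}{9} = - \frac{250}{9}$)
$- 1512 \left(M{\left(34,-39 \right)} + P{\left(7,28 \right)}\right) = - 1512 \left(- \frac{250}{9} + 28\right) = \left(-1512\right) \frac{2}{9} = -336$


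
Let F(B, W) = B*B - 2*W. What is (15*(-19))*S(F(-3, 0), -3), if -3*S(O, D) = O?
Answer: 855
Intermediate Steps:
F(B, W) = B² - 2*W
S(O, D) = -O/3
(15*(-19))*S(F(-3, 0), -3) = (15*(-19))*(-((-3)² - 2*0)/3) = -(-95)*(9 + 0) = -(-95)*9 = -285*(-3) = 855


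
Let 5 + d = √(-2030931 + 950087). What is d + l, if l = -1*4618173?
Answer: -4618178 + 2*I*√270211 ≈ -4.6182e+6 + 1039.6*I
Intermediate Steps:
l = -4618173
d = -5 + 2*I*√270211 (d = -5 + √(-2030931 + 950087) = -5 + √(-1080844) = -5 + 2*I*√270211 ≈ -5.0 + 1039.6*I)
d + l = (-5 + 2*I*√270211) - 4618173 = -4618178 + 2*I*√270211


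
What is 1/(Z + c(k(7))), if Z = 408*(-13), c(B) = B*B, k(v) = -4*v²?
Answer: 1/33112 ≈ 3.0201e-5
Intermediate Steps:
c(B) = B²
Z = -5304
1/(Z + c(k(7))) = 1/(-5304 + (-4*7²)²) = 1/(-5304 + (-4*49)²) = 1/(-5304 + (-196)²) = 1/(-5304 + 38416) = 1/33112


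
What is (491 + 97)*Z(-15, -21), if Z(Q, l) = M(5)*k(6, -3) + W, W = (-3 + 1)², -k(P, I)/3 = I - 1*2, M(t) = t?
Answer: 46452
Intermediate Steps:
k(P, I) = 6 - 3*I (k(P, I) = -3*(I - 1*2) = -3*(I - 2) = -3*(-2 + I) = 6 - 3*I)
W = 4 (W = (-2)² = 4)
Z(Q, l) = 79 (Z(Q, l) = 5*(6 - 3*(-3)) + 4 = 5*(6 + 9) + 4 = 5*15 + 4 = 75 + 4 = 79)
(491 + 97)*Z(-15, -21) = (491 + 97)*79 = 588*79 = 46452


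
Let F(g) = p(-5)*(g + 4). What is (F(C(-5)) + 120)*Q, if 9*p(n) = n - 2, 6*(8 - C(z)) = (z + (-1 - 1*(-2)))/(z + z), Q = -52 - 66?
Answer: -1763746/135 ≈ -13065.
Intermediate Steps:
Q = -118
C(z) = 8 - (1 + z)/(12*z) (C(z) = 8 - (z + (-1 - 1*(-2)))/(6*(z + z)) = 8 - (z + (-1 + 2))/(6*(2*z)) = 8 - (z + 1)*1/(2*z)/6 = 8 - (1 + z)*1/(2*z)/6 = 8 - (1 + z)/(12*z))
p(n) = -2/9 + n/9 (p(n) = (n - 2)/9 = (-2 + n)/9 = -2/9 + n/9)
F(g) = -28/9 - 7*g/9 (F(g) = (-2/9 + (1/9)*(-5))*(g + 4) = (-2/9 - 5/9)*(4 + g) = -7*(4 + g)/9 = -28/9 - 7*g/9)
(F(C(-5)) + 120)*Q = ((-28/9 - 7*(-1 + 95*(-5))/(108*(-5))) + 120)*(-118) = ((-28/9 - 7*(-1)*(-1 - 475)/(108*5)) + 120)*(-118) = ((-28/9 - 7*(-1)*(-476)/(108*5)) + 120)*(-118) = ((-28/9 - 7/9*119/15) + 120)*(-118) = ((-28/9 - 833/135) + 120)*(-118) = (-1253/135 + 120)*(-118) = (14947/135)*(-118) = -1763746/135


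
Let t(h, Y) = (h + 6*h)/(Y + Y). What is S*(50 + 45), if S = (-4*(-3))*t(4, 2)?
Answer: 7980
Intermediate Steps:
t(h, Y) = 7*h/(2*Y) (t(h, Y) = (7*h)/((2*Y)) = (7*h)*(1/(2*Y)) = 7*h/(2*Y))
S = 84 (S = (-4*(-3))*((7/2)*4/2) = 12*((7/2)*4*(½)) = 12*7 = 84)
S*(50 + 45) = 84*(50 + 45) = 84*95 = 7980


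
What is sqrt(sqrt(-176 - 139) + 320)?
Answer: sqrt(320 + 3*I*sqrt(35)) ≈ 17.895 + 0.4959*I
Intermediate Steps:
sqrt(sqrt(-176 - 139) + 320) = sqrt(sqrt(-315) + 320) = sqrt(3*I*sqrt(35) + 320) = sqrt(320 + 3*I*sqrt(35))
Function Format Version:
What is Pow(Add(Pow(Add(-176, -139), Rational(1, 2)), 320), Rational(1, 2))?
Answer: Pow(Add(320, Mul(3, I, Pow(35, Rational(1, 2)))), Rational(1, 2)) ≈ Add(17.895, Mul(0.4959, I))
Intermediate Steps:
Pow(Add(Pow(Add(-176, -139), Rational(1, 2)), 320), Rational(1, 2)) = Pow(Add(Pow(-315, Rational(1, 2)), 320), Rational(1, 2)) = Pow(Add(Mul(3, I, Pow(35, Rational(1, 2))), 320), Rational(1, 2)) = Pow(Add(320, Mul(3, I, Pow(35, Rational(1, 2)))), Rational(1, 2))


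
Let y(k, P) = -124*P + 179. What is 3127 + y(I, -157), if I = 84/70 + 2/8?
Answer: 22774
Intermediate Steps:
I = 29/20 (I = 84*(1/70) + 2*(⅛) = 6/5 + ¼ = 29/20 ≈ 1.4500)
y(k, P) = 179 - 124*P
3127 + y(I, -157) = 3127 + (179 - 124*(-157)) = 3127 + (179 + 19468) = 3127 + 19647 = 22774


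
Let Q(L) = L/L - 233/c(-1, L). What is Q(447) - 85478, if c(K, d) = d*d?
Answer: -17079074126/199809 ≈ -85477.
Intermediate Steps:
c(K, d) = d²
Q(L) = 1 - 233/L² (Q(L) = L/L - 233/L² = 1 - 233/L²)
Q(447) - 85478 = (1 - 233/447²) - 85478 = (1 - 233*1/199809) - 85478 = (1 - 233/199809) - 85478 = 199576/199809 - 85478 = -17079074126/199809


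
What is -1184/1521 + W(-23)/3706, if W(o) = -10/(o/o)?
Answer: -2201557/2818413 ≈ -0.78113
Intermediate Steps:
W(o) = -10 (W(o) = -10/1 = -10*1 = -10)
-1184/1521 + W(-23)/3706 = -1184/1521 - 10/3706 = -1184*1/1521 - 10*1/3706 = -1184/1521 - 5/1853 = -2201557/2818413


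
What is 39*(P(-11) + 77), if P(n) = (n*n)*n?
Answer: -48906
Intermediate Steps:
P(n) = n³ (P(n) = n²*n = n³)
39*(P(-11) + 77) = 39*((-11)³ + 77) = 39*(-1331 + 77) = 39*(-1254) = -48906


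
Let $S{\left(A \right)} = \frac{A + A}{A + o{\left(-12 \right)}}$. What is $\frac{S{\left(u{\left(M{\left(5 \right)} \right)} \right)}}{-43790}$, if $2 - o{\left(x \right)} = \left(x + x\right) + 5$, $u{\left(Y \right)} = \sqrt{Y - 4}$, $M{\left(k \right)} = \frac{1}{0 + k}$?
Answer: $- \frac{\sqrt{95}}{- 2298975 i + 21895 \sqrt{95}} \approx -3.9019 \cdot 10^{-7} - 4.2034 \cdot 10^{-6} i$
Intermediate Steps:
$M{\left(k \right)} = \frac{1}{k}$
$u{\left(Y \right)} = \sqrt{-4 + Y}$
$o{\left(x \right)} = -3 - 2 x$ ($o{\left(x \right)} = 2 - \left(\left(x + x\right) + 5\right) = 2 - \left(2 x + 5\right) = 2 - \left(5 + 2 x\right) = -3 - 2 x$)
$S{\left(A \right)} = \frac{2 A}{21 + A}$ ($S{\left(A \right)} = \frac{A + A}{A - -21} = \frac{2 A}{A + \left(-3 + 24\right)} = \frac{2 A}{A + 21} = \frac{2 A}{21 + A}$)
$\frac{S{\left(u{\left(M{\left(5 \right)} \right)} \right)}}{-43790} = \frac{2 \sqrt{-4 + \frac{1}{5}} \frac{1}{21 + \sqrt{-4 + \frac{1}{5}}}}{-43790} = \frac{2 \sqrt{-4 + \frac{1}{5}}}{21 + \sqrt{-4 + \frac{1}{5}}} \left(- \frac{1}{43790}\right) = \frac{2 \sqrt{- \frac{19}{5}}}{21 + \sqrt{- \frac{19}{5}}} \left(- \frac{1}{43790}\right) = \frac{2 \frac{i \sqrt{95}}{5}}{21 + \frac{i \sqrt{95}}{5}} \left(- \frac{1}{43790}\right) = \frac{2 i \sqrt{95}}{5 \left(21 + \frac{i \sqrt{95}}{5}\right)} \left(- \frac{1}{43790}\right) = - \frac{i \sqrt{95}}{109475 \left(21 + \frac{i \sqrt{95}}{5}\right)}$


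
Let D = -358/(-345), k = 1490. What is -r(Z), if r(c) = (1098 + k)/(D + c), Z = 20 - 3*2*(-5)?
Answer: -223215/4402 ≈ -50.708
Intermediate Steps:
D = 358/345 (D = -358*(-1/345) = 358/345 ≈ 1.0377)
Z = 50 (Z = 20 - 6*(-5) = 20 + 30 = 50)
r(c) = 2588/(358/345 + c) (r(c) = (1098 + 1490)/(358/345 + c) = 2588/(358/345 + c))
-r(Z) = -892860/(358 + 345*50) = -892860/(358 + 17250) = -892860/17608 = -1*223215/4402 = -223215/4402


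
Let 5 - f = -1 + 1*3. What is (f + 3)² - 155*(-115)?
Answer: 17861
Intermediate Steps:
f = 3 (f = 5 - (-1 + 1*3) = 5 - (-1 + 3) = 5 - 1*2 = 5 - 2 = 3)
(f + 3)² - 155*(-115) = (3 + 3)² - 155*(-115) = 6² + 17825 = 36 + 17825 = 17861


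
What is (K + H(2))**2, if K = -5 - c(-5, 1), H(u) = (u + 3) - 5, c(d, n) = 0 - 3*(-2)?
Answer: 121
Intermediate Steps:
c(d, n) = 6 (c(d, n) = 0 + 6 = 6)
H(u) = -2 + u (H(u) = (3 + u) - 5 = -2 + u)
K = -11 (K = -5 - 1*6 = -5 - 6 = -11)
(K + H(2))**2 = (-11 + (-2 + 2))**2 = (-11 + 0)**2 = (-11)**2 = 121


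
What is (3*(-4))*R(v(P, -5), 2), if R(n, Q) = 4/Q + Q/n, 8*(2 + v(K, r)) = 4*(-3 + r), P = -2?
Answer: -20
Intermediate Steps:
v(K, r) = -7/2 + r/2 (v(K, r) = -2 + (4*(-3 + r))/8 = -2 + (-12 + 4*r)/8 = -2 + (-3/2 + r/2) = -7/2 + r/2)
(3*(-4))*R(v(P, -5), 2) = (3*(-4))*(4/2 + 2/(-7/2 + (½)*(-5))) = -12*(4*(½) + 2/(-7/2 - 5/2)) = -12*(2 + 2/(-6)) = -12*(2 + 2*(-⅙)) = -12*(2 - ⅓) = -12*5/3 = -20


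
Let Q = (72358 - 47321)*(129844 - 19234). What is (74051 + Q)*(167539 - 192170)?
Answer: -68213500791851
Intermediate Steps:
Q = 2769342570 (Q = 25037*110610 = 2769342570)
(74051 + Q)*(167539 - 192170) = (74051 + 2769342570)*(167539 - 192170) = 2769416621*(-24631) = -68213500791851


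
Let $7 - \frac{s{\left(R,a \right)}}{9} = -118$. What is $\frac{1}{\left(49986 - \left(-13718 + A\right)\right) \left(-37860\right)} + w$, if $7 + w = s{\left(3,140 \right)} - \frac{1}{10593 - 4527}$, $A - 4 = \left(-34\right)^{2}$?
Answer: $\frac{892150047822223}{797987638080} \approx 1118.0$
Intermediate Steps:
$s{\left(R,a \right)} = 1125$ ($s{\left(R,a \right)} = 63 - -1062 = 63 + 1062 = 1125$)
$A = 1160$ ($A = 4 + \left(-34\right)^{2} = 4 + 1156 = 1160$)
$w = \frac{6781787}{6066}$ ($w = -7 + \left(1125 - \frac{1}{10593 - 4527}\right) = -7 + \left(1125 - \frac{1}{6066}\right) = -7 + \frac{6824249}{6066} = \frac{6781787}{6066} \approx 1118.0$)
$\frac{1}{\left(49986 - \left(-13718 + A\right)\right) \left(-37860\right)} + w = \frac{1}{\left(49986 + \left(13718 - 1160\right)\right) \left(-37860\right)} + \frac{6781787}{6066} = \frac{1}{49986 + \left(13718 - 1160\right)} \left(- \frac{1}{37860}\right) + \frac{6781787}{6066} = \frac{1}{49986 + 12558} \left(- \frac{1}{37860}\right) + \frac{6781787}{6066} = \frac{1}{62544} \left(- \frac{1}{37860}\right) + \frac{6781787}{6066} = - \frac{1}{2367915840} + \frac{6781787}{6066} = \frac{892150047822223}{797987638080}$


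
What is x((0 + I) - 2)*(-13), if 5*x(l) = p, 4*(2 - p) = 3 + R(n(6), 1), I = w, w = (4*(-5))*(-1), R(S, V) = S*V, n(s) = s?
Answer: 13/20 ≈ 0.65000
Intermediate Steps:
w = 20 (w = -20*(-1) = 20)
I = 20
p = -¼ (p = 2 - (3 + 6*1)/4 = 2 - (3 + 6)/4 = 2 - ¼*9 = 2 - 9/4 = -¼ ≈ -0.25000)
x(l) = -1/20 (x(l) = (⅕)*(-¼) = -1/20)
x((0 + I) - 2)*(-13) = -1/20*(-13) = 13/20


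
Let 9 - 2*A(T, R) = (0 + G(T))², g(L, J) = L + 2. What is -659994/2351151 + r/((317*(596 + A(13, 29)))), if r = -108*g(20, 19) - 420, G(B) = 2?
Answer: -3254095058/11014097479 ≈ -0.29545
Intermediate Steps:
g(L, J) = 2 + L
A(T, R) = 5/2 (A(T, R) = 9/2 - (0 + 2)²/2 = 9/2 - ½*2² = 9/2 - ½*4 = 9/2 - 2 = 5/2)
r = -2796 (r = -108*(2 + 20) - 420 = -108*22 - 420 = -2376 - 420 = -2796)
-659994/2351151 + r/((317*(596 + A(13, 29)))) = -659994/2351151 - 2796*1/(317*(596 + 5/2)) = -659994*1/2351151 - 2796/(317*(1197/2)) = -219998/783717 - 2796/379449/2 = -219998/783717 - 2796*2/379449 = -219998/783717 - 1864/126483 = -3254095058/11014097479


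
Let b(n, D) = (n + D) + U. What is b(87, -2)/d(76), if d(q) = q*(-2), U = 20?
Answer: -105/152 ≈ -0.69079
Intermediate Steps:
b(n, D) = 20 + D + n (b(n, D) = (n + D) + 20 = (D + n) + 20 = 20 + D + n)
d(q) = -2*q
b(87, -2)/d(76) = (20 - 2 + 87)/((-2*76)) = 105/(-152) = 105*(-1/152) = -105/152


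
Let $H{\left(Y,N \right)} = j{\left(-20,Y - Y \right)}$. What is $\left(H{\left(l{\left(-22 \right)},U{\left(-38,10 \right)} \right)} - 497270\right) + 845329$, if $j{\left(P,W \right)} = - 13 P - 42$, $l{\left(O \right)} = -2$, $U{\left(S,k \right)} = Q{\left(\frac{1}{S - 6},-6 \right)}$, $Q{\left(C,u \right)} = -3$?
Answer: $348277$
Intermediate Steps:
$U{\left(S,k \right)} = -3$
$j{\left(P,W \right)} = -42 - 13 P$
$H{\left(Y,N \right)} = 218$ ($H{\left(Y,N \right)} = -42 - -260 = -42 + 260 = 218$)
$\left(H{\left(l{\left(-22 \right)},U{\left(-38,10 \right)} \right)} - 497270\right) + 845329 = \left(218 - 497270\right) + 845329 = -497052 + 845329 = 348277$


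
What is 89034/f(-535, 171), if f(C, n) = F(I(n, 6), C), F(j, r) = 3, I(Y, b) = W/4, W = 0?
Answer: 29678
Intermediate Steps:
I(Y, b) = 0 (I(Y, b) = 0/4 = 0*(¼) = 0)
f(C, n) = 3
89034/f(-535, 171) = 89034/3 = 89034*(⅓) = 29678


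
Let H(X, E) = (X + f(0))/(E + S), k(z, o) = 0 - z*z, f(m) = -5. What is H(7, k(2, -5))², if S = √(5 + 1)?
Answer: 4/(-4 + √6)² ≈ 1.6638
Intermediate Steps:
k(z, o) = -z² (k(z, o) = 0 - z² = -z²)
S = √6 ≈ 2.4495
H(X, E) = (-5 + X)/(E + √6) (H(X, E) = (X - 5)/(E + √6) = (-5 + X)/(E + √6))
H(7, k(2, -5))² = ((-5 + 7)/(-1*2² + √6))² = (2/(-1*4 + √6))² = (2/(-4 + √6))² = 4/(-4 + √6)²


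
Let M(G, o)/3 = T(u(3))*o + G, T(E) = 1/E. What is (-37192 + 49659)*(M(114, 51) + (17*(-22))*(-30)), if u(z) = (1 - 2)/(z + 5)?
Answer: 128883846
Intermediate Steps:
u(z) = -1/(5 + z)
M(G, o) = -24*o + 3*G (M(G, o) = 3*(o/((-1/(5 + 3))) + G) = 3*(o/((-1/8)) + G) = 3*(o/((-1*⅛)) + G) = 3*(o/(-⅛) + G) = 3*(-8*o + G) = 3*(G - 8*o) = -24*o + 3*G)
(-37192 + 49659)*(M(114, 51) + (17*(-22))*(-30)) = (-37192 + 49659)*((-24*51 + 3*114) + (17*(-22))*(-30)) = 12467*((-1224 + 342) - 374*(-30)) = 12467*(-882 + 11220) = 12467*10338 = 128883846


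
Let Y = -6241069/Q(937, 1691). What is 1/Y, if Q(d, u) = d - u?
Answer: 754/6241069 ≈ 0.00012081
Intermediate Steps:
Y = 6241069/754 (Y = -6241069/(937 - 1*1691) = -6241069/(937 - 1691) = -6241069/(-754) = -6241069*(-1/754) = 6241069/754 ≈ 8277.3)
1/Y = 1/(6241069/754) = 754/6241069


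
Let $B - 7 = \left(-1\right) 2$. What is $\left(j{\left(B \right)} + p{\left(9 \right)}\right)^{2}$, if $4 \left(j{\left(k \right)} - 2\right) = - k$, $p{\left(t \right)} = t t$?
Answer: $\frac{106929}{16} \approx 6683.1$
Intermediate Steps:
$B = 5$ ($B = 7 - 2 = 5$)
$p{\left(t \right)} = t^{2}$
$j{\left(k \right)} = 2 - \frac{k}{4}$ ($j{\left(k \right)} = 2 + \frac{\left(-1\right) k}{4} = 2 - \frac{k}{4}$)
$\left(j{\left(B \right)} + p{\left(9 \right)}\right)^{2} = \left(\left(2 - \frac{5}{4}\right) + 9^{2}\right)^{2} = \left(\left(2 - \frac{5}{4}\right) + 81\right)^{2} = \left(\frac{3}{4} + 81\right)^{2} = \left(\frac{327}{4}\right)^{2} = \frac{106929}{16}$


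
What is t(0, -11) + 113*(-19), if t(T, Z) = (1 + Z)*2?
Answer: -2167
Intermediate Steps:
t(T, Z) = 2 + 2*Z
t(0, -11) + 113*(-19) = (2 + 2*(-11)) + 113*(-19) = (2 - 22) - 2147 = -20 - 2147 = -2167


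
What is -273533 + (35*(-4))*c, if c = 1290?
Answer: -454133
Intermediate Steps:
-273533 + (35*(-4))*c = -273533 + (35*(-4))*1290 = -273533 - 140*1290 = -273533 - 180600 = -454133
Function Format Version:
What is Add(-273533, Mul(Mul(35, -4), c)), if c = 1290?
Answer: -454133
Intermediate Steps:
Add(-273533, Mul(Mul(35, -4), c)) = Add(-273533, Mul(Mul(35, -4), 1290)) = Add(-273533, Mul(-140, 1290)) = Add(-273533, -180600) = -454133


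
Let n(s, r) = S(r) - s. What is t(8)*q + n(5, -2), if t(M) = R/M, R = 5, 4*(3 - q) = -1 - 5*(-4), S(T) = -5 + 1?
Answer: -323/32 ≈ -10.094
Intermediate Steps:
S(T) = -4
q = -7/4 (q = 3 - (-1 - 5*(-4))/4 = 3 - (-1 + 20)/4 = 3 - ¼*19 = 3 - 19/4 = -7/4 ≈ -1.7500)
n(s, r) = -4 - s
t(M) = 5/M
t(8)*q + n(5, -2) = (5/8)*(-7/4) + (-4 - 1*5) = (5*(⅛))*(-7/4) + (-4 - 5) = (5/8)*(-7/4) - 9 = -35/32 - 9 = -323/32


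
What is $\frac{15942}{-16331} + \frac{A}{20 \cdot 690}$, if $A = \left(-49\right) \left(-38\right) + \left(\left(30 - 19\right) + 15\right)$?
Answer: $- \frac{23645834}{28170975} \approx -0.83937$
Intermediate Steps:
$A = 1888$ ($A = 1862 + \left(11 + 15\right) = 1862 + 26 = 1888$)
$\frac{15942}{-16331} + \frac{A}{20 \cdot 690} = \frac{15942}{-16331} + \frac{1888}{20 \cdot 690} = 15942 \left(- \frac{1}{16331}\right) + \frac{1888}{13800} = - \frac{15942}{16331} + 1888 \cdot \frac{1}{13800} = - \frac{15942}{16331} + \frac{236}{1725} = - \frac{23645834}{28170975}$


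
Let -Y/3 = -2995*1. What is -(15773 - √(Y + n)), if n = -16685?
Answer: -15773 + 10*I*√77 ≈ -15773.0 + 87.75*I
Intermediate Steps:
Y = 8985 (Y = -(-8985) = -3*(-2995) = 8985)
-(15773 - √(Y + n)) = -(15773 - √(8985 - 16685)) = -(15773 - √(-7700)) = -(15773 - 10*I*√77) = -15773 + 10*I*√77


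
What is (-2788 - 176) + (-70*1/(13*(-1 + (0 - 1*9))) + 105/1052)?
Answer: -40526935/13676 ≈ -2963.4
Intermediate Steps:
(-2788 - 176) + (-70*1/(13*(-1 + (0 - 1*9))) + 105/1052) = -2964 + (-70*1/(13*(-1 + (0 - 9))) + 105*(1/1052)) = -2964 + (-70*1/(13*(-1 - 9)) + 105/1052) = -2964 + (-70/((-10*13)) + 105/1052) = -2964 + (-70/(-130) + 105/1052) = -2964 + (-70*(-1/130) + 105/1052) = -2964 + (7/13 + 105/1052) = -2964 + 8729/13676 = -40526935/13676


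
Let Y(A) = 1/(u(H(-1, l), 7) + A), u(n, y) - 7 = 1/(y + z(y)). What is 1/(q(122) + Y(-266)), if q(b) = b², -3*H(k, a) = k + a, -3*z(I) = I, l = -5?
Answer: 3623/53924718 ≈ 6.7186e-5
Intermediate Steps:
z(I) = -I/3
H(k, a) = -a/3 - k/3 (H(k, a) = -(k + a)/3 = -(a + k)/3 = -a/3 - k/3)
u(n, y) = 7 + 3/(2*y) (u(n, y) = 7 + 1/(y - y/3) = 7 + 1/(2*y/3) = 7 + 3/(2*y))
Y(A) = 1/(101/14 + A) (Y(A) = 1/((7 + (3/2)/7) + A) = 1/((7 + (3/2)*(⅐)) + A) = 1/((7 + 3/14) + A) = 1/(101/14 + A))
1/(q(122) + Y(-266)) = 1/(122² + 14/(101 + 14*(-266))) = 1/(14884 + 14/(101 - 3724)) = 1/(14884 + 14/(-3623)) = 1/(14884 + 14*(-1/3623)) = 1/(14884 - 14/3623) = 1/(53924718/3623) = 3623/53924718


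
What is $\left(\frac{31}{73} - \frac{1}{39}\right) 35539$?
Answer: $\frac{40372304}{2847} \approx 14181.0$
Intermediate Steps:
$\left(\frac{31}{73} - \frac{1}{39}\right) 35539 = \frac{1136}{2847} \cdot 35539 = \frac{40372304}{2847}$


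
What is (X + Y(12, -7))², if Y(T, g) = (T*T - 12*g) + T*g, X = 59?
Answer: 41209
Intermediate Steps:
Y(T, g) = T² - 12*g + T*g (Y(T, g) = (T² - 12*g) + T*g = T² - 12*g + T*g)
(X + Y(12, -7))² = (59 + (12² - 12*(-7) + 12*(-7)))² = (59 + (144 + 84 - 84))² = (59 + 144)² = 203² = 41209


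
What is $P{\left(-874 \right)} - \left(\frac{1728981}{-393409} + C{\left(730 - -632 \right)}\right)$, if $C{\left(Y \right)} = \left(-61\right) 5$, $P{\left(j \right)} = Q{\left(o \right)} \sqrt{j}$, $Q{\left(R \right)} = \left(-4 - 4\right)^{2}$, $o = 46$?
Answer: $\frac{121718726}{393409} + 64 i \sqrt{874} \approx 309.4 + 1892.1 i$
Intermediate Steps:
$Q{\left(R \right)} = 64$ ($Q{\left(R \right)} = \left(-8\right)^{2} = 64$)
$P{\left(j \right)} = 64 \sqrt{j}$
$C{\left(Y \right)} = -305$
$P{\left(-874 \right)} - \left(\frac{1728981}{-393409} + C{\left(730 - -632 \right)}\right) = 64 \sqrt{-874} - \left(\frac{1728981}{-393409} - 305\right) = 64 i \sqrt{874} - \left(1728981 \left(- \frac{1}{393409}\right) - 305\right) = 64 i \sqrt{874} - \left(- \frac{1728981}{393409} - 305\right) = 64 i \sqrt{874} - - \frac{121718726}{393409} = 64 i \sqrt{874} + \frac{121718726}{393409} = \frac{121718726}{393409} + 64 i \sqrt{874}$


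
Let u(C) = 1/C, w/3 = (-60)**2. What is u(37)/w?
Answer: 1/399600 ≈ 2.5025e-6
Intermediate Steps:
w = 10800 (w = 3*(-60)**2 = 3*3600 = 10800)
u(37)/w = 1/(37*10800) = (1/37)*(1/10800) = 1/399600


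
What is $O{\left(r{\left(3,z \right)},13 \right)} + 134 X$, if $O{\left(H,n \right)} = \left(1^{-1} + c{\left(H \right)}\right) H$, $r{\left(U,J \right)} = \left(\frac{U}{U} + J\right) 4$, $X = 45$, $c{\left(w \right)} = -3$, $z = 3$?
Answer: $5998$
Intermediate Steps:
$r{\left(U,J \right)} = 4 + 4 J$ ($r{\left(U,J \right)} = \left(1 + J\right) 4 = 4 + 4 J$)
$O{\left(H,n \right)} = - 2 H$ ($O{\left(H,n \right)} = \left(1^{-1} - 3\right) H = \left(1 - 3\right) H = - 2 H$)
$O{\left(r{\left(3,z \right)},13 \right)} + 134 X = - 2 \left(4 + 4 \cdot 3\right) + 134 \cdot 45 = - 2 \left(4 + 12\right) + 6030 = \left(-2\right) 16 + 6030 = -32 + 6030 = 5998$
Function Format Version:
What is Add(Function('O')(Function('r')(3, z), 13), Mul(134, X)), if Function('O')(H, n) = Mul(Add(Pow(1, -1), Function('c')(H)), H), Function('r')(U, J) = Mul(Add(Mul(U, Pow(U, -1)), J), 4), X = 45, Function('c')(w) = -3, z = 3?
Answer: 5998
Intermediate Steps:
Function('r')(U, J) = Add(4, Mul(4, J)) (Function('r')(U, J) = Mul(Add(1, J), 4) = Add(4, Mul(4, J)))
Function('O')(H, n) = Mul(-2, H) (Function('O')(H, n) = Mul(Add(Pow(1, -1), -3), H) = Mul(Add(1, -3), H) = Mul(-2, H))
Add(Function('O')(Function('r')(3, z), 13), Mul(134, X)) = Add(Mul(-2, Add(4, Mul(4, 3))), Mul(134, 45)) = Add(Mul(-2, Add(4, 12)), 6030) = Add(Mul(-2, 16), 6030) = Add(-32, 6030) = 5998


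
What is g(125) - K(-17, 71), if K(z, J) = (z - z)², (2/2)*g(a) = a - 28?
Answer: 97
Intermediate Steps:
g(a) = -28 + a (g(a) = a - 28 = -28 + a)
K(z, J) = 0 (K(z, J) = 0² = 0)
g(125) - K(-17, 71) = (-28 + 125) - 1*0 = 97 + 0 = 97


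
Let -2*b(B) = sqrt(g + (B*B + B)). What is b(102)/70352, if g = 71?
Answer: -sqrt(10577)/140704 ≈ -0.00073093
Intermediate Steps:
b(B) = -sqrt(71 + B + B**2)/2 (b(B) = -sqrt(71 + (B*B + B))/2 = -sqrt(71 + (B**2 + B))/2 = -sqrt(71 + (B + B**2))/2 = -sqrt(71 + B + B**2)/2)
b(102)/70352 = -sqrt(71 + 102 + 102**2)/2/70352 = -sqrt(71 + 102 + 10404)/2*(1/70352) = -sqrt(10577)/2*(1/70352) = -sqrt(10577)/140704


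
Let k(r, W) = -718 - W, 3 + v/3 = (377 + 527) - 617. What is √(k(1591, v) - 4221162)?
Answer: 2*I*√1055683 ≈ 2054.9*I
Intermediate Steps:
v = 852 (v = -9 + 3*((377 + 527) - 617) = -9 + 3*(904 - 617) = -9 + 3*287 = -9 + 861 = 852)
√(k(1591, v) - 4221162) = √((-718 - 1*852) - 4221162) = √((-718 - 852) - 4221162) = √(-1570 - 4221162) = √(-4222732) = 2*I*√1055683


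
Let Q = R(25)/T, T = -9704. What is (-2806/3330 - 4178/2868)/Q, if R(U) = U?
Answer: 8879300708/9948375 ≈ 892.54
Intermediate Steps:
Q = -25/9704 (Q = 25/(-9704) = 25*(-1/9704) = -25/9704 ≈ -0.0025763)
(-2806/3330 - 4178/2868)/Q = (-2806/3330 - 4178/2868)/(-25/9704) = (-2806*1/3330 - 4178*1/2868)*(-9704/25) = (-1403/1665 - 2089/1434)*(-9704/25) = -1830029/795870*(-9704/25) = 8879300708/9948375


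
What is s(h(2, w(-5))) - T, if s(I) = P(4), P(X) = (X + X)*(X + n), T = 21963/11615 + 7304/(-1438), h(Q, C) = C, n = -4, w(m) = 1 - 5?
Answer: 26626583/8351185 ≈ 3.1884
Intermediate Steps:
w(m) = -4
T = -26626583/8351185 (T = 21963*(1/11615) + 7304*(-1/1438) = 21963/11615 - 3652/719 = -26626583/8351185 ≈ -3.1884)
P(X) = 2*X*(-4 + X) (P(X) = (X + X)*(X - 4) = (2*X)*(-4 + X) = 2*X*(-4 + X))
s(I) = 0 (s(I) = 2*4*(-4 + 4) = 2*4*0 = 0)
s(h(2, w(-5))) - T = 0 - 1*(-26626583/8351185) = 0 + 26626583/8351185 = 26626583/8351185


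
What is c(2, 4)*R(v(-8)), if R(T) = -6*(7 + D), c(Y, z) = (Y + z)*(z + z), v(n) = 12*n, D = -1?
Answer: -1728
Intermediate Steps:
c(Y, z) = 2*z*(Y + z) (c(Y, z) = (Y + z)*(2*z) = 2*z*(Y + z))
R(T) = -36 (R(T) = -6*(7 - 1) = -6*6 = -36)
c(2, 4)*R(v(-8)) = (2*4*(2 + 4))*(-36) = (2*4*6)*(-36) = 48*(-36) = -1728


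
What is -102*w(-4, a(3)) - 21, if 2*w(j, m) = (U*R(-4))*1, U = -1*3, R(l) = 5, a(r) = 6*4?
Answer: 744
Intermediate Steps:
a(r) = 24
U = -3
w(j, m) = -15/2 (w(j, m) = (-3*5*1)/2 = (-15*1)/2 = (½)*(-15) = -15/2)
-102*w(-4, a(3)) - 21 = -102*(-15/2) - 21 = 765 - 21 = 744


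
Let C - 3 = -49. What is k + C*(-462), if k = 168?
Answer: 21420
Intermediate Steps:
C = -46 (C = 3 - 49 = -46)
k + C*(-462) = 168 - 46*(-462) = 168 + 21252 = 21420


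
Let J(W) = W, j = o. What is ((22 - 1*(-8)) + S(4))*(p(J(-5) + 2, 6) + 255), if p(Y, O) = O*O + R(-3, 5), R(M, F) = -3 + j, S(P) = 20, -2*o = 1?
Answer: 14375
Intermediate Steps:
o = -½ (o = -½*1 = -½ ≈ -0.50000)
j = -½ ≈ -0.50000
R(M, F) = -7/2 (R(M, F) = -3 - ½ = -7/2)
p(Y, O) = -7/2 + O² (p(Y, O) = O*O - 7/2 = O² - 7/2 = -7/2 + O²)
((22 - 1*(-8)) + S(4))*(p(J(-5) + 2, 6) + 255) = ((22 - 1*(-8)) + 20)*((-7/2 + 6²) + 255) = ((22 + 8) + 20)*((-7/2 + 36) + 255) = (30 + 20)*(65/2 + 255) = 50*(575/2) = 14375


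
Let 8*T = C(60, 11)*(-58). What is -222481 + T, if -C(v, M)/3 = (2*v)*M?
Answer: -193771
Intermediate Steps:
C(v, M) = -6*M*v (C(v, M) = -3*2*v*M = -6*M*v)
T = 28710 (T = (-6*11*60*(-58))/8 = (-3960*(-58))/8 = (⅛)*229680 = 28710)
-222481 + T = -222481 + 28710 = -193771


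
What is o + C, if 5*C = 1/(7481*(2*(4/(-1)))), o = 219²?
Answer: 14351849639/299240 ≈ 47961.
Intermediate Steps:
o = 47961
C = -1/299240 (C = 1/(5*((7481*(2*(4/(-1)))))) = 1/(5*((7481*(2*(4*(-1)))))) = 1/(5*((7481*(2*(-4))))) = 1/(5*((7481*(-8)))) = (⅕)/(-59848) = (⅕)*(-1/59848) = -1/299240 ≈ -3.3418e-6)
o + C = 47961 - 1/299240 = 14351849639/299240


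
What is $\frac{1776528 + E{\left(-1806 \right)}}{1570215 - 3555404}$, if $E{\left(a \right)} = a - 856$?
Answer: $- \frac{1773866}{1985189} \approx -0.89355$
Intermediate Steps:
$E{\left(a \right)} = -856 + a$ ($E{\left(a \right)} = a - 856 = -856 + a$)
$\frac{1776528 + E{\left(-1806 \right)}}{1570215 - 3555404} = \frac{1776528 - 2662}{1570215 - 3555404} = \frac{1776528 - 2662}{-1985189} = 1773866 \left(- \frac{1}{1985189}\right) = - \frac{1773866}{1985189}$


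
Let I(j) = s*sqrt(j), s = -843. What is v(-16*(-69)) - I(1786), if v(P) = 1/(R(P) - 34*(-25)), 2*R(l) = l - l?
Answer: 1/850 + 843*sqrt(1786) ≈ 35626.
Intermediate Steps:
R(l) = 0 (R(l) = (l - l)/2 = (1/2)*0 = 0)
I(j) = -843*sqrt(j)
v(P) = 1/850 (v(P) = 1/(0 - 34*(-25)) = 1/(0 + 850) = 1/850)
v(-16*(-69)) - I(1786) = 1/850 - (-843)*sqrt(1786) = 1/850 + 843*sqrt(1786)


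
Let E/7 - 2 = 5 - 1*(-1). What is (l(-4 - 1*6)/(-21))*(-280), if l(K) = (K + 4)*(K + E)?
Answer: -3680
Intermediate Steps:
E = 56 (E = 14 + 7*(5 - 1*(-1)) = 14 + 7*(5 + 1) = 14 + 7*6 = 14 + 42 = 56)
l(K) = (4 + K)*(56 + K) (l(K) = (K + 4)*(K + 56) = (4 + K)*(56 + K))
(l(-4 - 1*6)/(-21))*(-280) = ((224 + (-4 - 1*6)**2 + 60*(-4 - 1*6))/(-21))*(-280) = ((224 + (-4 - 6)**2 + 60*(-4 - 6))*(-1/21))*(-280) = ((224 + (-10)**2 + 60*(-10))*(-1/21))*(-280) = ((224 + 100 - 600)*(-1/21))*(-280) = -276*(-1/21)*(-280) = (92/7)*(-280) = -3680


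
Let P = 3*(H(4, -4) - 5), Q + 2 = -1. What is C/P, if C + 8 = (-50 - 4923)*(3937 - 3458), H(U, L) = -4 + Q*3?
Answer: 88225/2 ≈ 44113.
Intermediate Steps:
Q = -3 (Q = -2 - 1 = -3)
H(U, L) = -13 (H(U, L) = -4 - 3*3 = -4 - 9 = -13)
C = -2382075 (C = -8 + (-50 - 4923)*(3937 - 3458) = -8 - 4973*479 = -8 - 2382067 = -2382075)
P = -54 (P = 3*(-13 - 5) = 3*(-18) = -54)
C/P = -2382075/(-54) = -2382075*(-1/54) = 88225/2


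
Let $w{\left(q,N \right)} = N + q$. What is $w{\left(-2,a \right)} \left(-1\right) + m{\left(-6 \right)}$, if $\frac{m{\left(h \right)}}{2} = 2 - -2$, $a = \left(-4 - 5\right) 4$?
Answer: $46$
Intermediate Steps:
$a = -36$ ($a = \left(-9\right) 4 = -36$)
$m{\left(h \right)} = 8$ ($m{\left(h \right)} = 2 \left(2 - -2\right) = 2 \left(2 + 2\right) = 2 \cdot 4 = 8$)
$w{\left(-2,a \right)} \left(-1\right) + m{\left(-6 \right)} = \left(-36 - 2\right) \left(-1\right) + 8 = \left(-38\right) \left(-1\right) + 8 = 38 + 8 = 46$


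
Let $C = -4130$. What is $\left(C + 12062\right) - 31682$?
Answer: $-23750$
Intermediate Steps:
$\left(C + 12062\right) - 31682 = \left(-4130 + 12062\right) - 31682 = 7932 - 31682 = -23750$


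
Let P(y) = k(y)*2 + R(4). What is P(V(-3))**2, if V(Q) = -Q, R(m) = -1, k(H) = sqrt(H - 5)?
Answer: (1 - 2*I*sqrt(2))**2 ≈ -7.0 - 5.6569*I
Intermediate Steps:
k(H) = sqrt(-5 + H)
P(y) = -1 + 2*sqrt(-5 + y) (P(y) = sqrt(-5 + y)*2 - 1 = 2*sqrt(-5 + y) - 1 = -1 + 2*sqrt(-5 + y))
P(V(-3))**2 = (-1 + 2*sqrt(-5 - 1*(-3)))**2 = (-1 + 2*sqrt(-5 + 3))**2 = (-1 + 2*sqrt(-2))**2 = (-1 + 2*(I*sqrt(2)))**2 = (-1 + 2*I*sqrt(2))**2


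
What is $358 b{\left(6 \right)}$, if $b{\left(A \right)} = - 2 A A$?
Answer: $-25776$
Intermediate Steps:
$b{\left(A \right)} = - 2 A^{2}$
$358 b{\left(6 \right)} = 358 \left(- 2 \cdot 6^{2}\right) = 358 \left(\left(-2\right) 36\right) = 358 \left(-72\right) = -25776$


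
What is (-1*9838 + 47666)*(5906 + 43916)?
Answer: 1884666616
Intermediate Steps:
(-1*9838 + 47666)*(5906 + 43916) = (-9838 + 47666)*49822 = 37828*49822 = 1884666616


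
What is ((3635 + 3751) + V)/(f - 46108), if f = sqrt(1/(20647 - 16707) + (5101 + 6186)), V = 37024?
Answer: -8067765743200/8376189325379 - 88820*sqrt(43803719285)/8376189325379 ≈ -0.96540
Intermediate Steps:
f = sqrt(43803719285)/1970 (f = sqrt(1/3940 + 11287) = sqrt(44470781/3940) = sqrt(43803719285)/1970 ≈ 106.24)
((3635 + 3751) + V)/(f - 46108) = ((3635 + 3751) + 37024)/(sqrt(43803719285)/1970 - 46108) = (7386 + 37024)/(-46108 + sqrt(43803719285)/1970) = 44410/(-46108 + sqrt(43803719285)/1970)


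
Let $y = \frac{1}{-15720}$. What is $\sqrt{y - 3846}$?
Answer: $\frac{i \sqrt{237604345530}}{7860} \approx 62.016 i$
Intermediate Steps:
$y = - \frac{1}{15720} \approx -6.3613 \cdot 10^{-5}$
$\sqrt{y - 3846} = \sqrt{- \frac{1}{15720} - 3846} = \sqrt{- \frac{60459121}{15720}} = \frac{i \sqrt{237604345530}}{7860}$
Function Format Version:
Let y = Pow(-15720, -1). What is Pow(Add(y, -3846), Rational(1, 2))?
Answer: Mul(Rational(1, 7860), I, Pow(237604345530, Rational(1, 2))) ≈ Mul(62.016, I)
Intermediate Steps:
y = Rational(-1, 15720) ≈ -6.3613e-5
Pow(Add(y, -3846), Rational(1, 2)) = Pow(Add(Rational(-1, 15720), -3846), Rational(1, 2)) = Pow(Rational(-60459121, 15720), Rational(1, 2)) = Mul(Rational(1, 7860), I, Pow(237604345530, Rational(1, 2)))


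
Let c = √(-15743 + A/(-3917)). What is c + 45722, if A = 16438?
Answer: 45722 + I*√241607489173/3917 ≈ 45722.0 + 125.49*I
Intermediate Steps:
c = I*√241607489173/3917 (c = √(-15743 + 16438/(-3917)) = √(-15743 + 16438*(-1/3917)) = √(-15743 - 16438/3917) = √(-61681769/3917) = I*√241607489173/3917 ≈ 125.49*I)
c + 45722 = I*√241607489173/3917 + 45722 = 45722 + I*√241607489173/3917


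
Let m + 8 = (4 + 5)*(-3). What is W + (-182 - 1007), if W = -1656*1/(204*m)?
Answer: -707317/595 ≈ -1188.8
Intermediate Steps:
m = -35 (m = -8 + (4 + 5)*(-3) = -8 + 9*(-3) = -8 - 27 = -35)
W = 138/595 (W = -1656/((-35*(-17))*(12/(-1))) = -1656/(595*(12*(-1))) = -1656/(595*(-12)) = -1656/(-7140) = -1656*(-1/7140) = 138/595 ≈ 0.23193)
W + (-182 - 1007) = 138/595 + (-182 - 1007) = 138/595 - 1189 = -707317/595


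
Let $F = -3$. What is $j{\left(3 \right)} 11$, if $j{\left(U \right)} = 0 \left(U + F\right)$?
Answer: $0$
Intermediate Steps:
$j{\left(U \right)} = 0$ ($j{\left(U \right)} = 0 \left(U - 3\right) = 0 \left(-3 + U\right) = 0$)
$j{\left(3 \right)} 11 = 0 \cdot 11 = 0$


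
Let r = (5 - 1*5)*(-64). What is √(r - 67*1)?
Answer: I*√67 ≈ 8.1853*I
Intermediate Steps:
r = 0 (r = (5 - 5)*(-64) = 0*(-64) = 0)
√(r - 67*1) = √(0 - 67*1) = √(0 - 67) = √(-67) = I*√67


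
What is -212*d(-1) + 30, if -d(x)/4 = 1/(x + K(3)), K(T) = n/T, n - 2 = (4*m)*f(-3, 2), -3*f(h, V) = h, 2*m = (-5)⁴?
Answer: 40014/1249 ≈ 32.037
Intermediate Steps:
m = 625/2 (m = (½)*(-5)⁴ = (½)*625 = 625/2 ≈ 312.50)
f(h, V) = -h/3
n = 1252 (n = 2 + (4*(625/2))*(-⅓*(-3)) = 2 + 1250*1 = 2 + 1250 = 1252)
K(T) = 1252/T
d(x) = -4/(1252/3 + x) (d(x) = -4/(x + 1252/3) = -4/(1252/3 + x))
-212*d(-1) + 30 = -(-2544)/(1252 + 3*(-1)) + 30 = -(-2544)/(1252 - 3) + 30 = -(-2544)/1249 + 30 = -212*(-12/1249) + 30 = 2544/1249 + 30 = 40014/1249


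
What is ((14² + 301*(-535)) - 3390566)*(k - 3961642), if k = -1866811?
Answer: 20699197126465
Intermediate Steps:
((14² + 301*(-535)) - 3390566)*(k - 3961642) = ((14² + 301*(-535)) - 3390566)*(-1866811 - 3961642) = ((196 - 161035) - 3390566)*(-5828453) = (-160839 - 3390566)*(-5828453) = -3551405*(-5828453) = 20699197126465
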